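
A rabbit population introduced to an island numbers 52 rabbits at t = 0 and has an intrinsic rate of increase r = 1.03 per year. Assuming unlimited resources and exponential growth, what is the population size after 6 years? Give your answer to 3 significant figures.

N(t) = N₀·e^(rt) = 52 × e^(1.03×6) = 52 × e^6.18.
e^6.18 ≈ 482.99, so N ≈ 52 × 482.99 = 25115.6.

25100 rabbits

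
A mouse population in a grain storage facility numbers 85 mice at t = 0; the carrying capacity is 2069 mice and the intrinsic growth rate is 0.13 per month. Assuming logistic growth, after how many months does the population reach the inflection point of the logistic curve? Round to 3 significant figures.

Logistic growth is fastest at N = K/2 = 1034.5.
A = (K − N₀)/N₀ = 23.341. Set K/(1 + A·e^(−rt)) = K/2 → A·e^(−rt) = 1.
e^(−0.13t) = 1/23.341 = 0.0428427, so t = ln(23.341)/0.13 = 3.1502/0.13 = 24.232.

24.2 months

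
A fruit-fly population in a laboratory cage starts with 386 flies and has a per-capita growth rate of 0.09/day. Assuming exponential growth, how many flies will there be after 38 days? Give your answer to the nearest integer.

11800 flies

N(t) = N₀·e^(rt) = 386 × e^(0.09×38) = 386 × e^3.42.
e^3.42 ≈ 30.569, so N ≈ 386 × 30.569 = 11799.8.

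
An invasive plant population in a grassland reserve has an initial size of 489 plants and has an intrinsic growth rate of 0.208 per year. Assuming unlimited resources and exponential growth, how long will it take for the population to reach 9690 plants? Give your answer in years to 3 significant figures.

14.4 years

Set N₀·e^(rt) = 9690: e^(0.208·t) = 9690/489 = 19.816.
0.208·t = ln(19.816) = 2.9865, so t = 2.9865/0.208 = 14.358.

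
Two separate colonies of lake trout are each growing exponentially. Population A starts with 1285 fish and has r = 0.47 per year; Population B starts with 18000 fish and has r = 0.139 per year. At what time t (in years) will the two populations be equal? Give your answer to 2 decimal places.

7.97 years

Set 1285·e^(0.47t) = 18000·e^(0.139t).
e^((0.47 − 0.139)t) = 18000/1285 → e^(0.331·t) = 14.008.
0.331·t = ln(14.008) = 2.6396, so t = 2.6396/0.331 = 7.9747.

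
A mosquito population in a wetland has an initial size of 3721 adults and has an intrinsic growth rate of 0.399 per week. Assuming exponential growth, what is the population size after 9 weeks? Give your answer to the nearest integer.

N(t) = N₀·e^(rt) = 3721 × e^(0.399×9) = 3721 × e^3.591.
e^3.591 ≈ 36.27, so N ≈ 3721 × 36.27 = 134962.

134962 adults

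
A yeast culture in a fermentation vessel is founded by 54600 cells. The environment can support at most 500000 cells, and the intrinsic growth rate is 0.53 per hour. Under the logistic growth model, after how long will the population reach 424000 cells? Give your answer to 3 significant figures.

A = (K − N₀)/N₀ = (500000 − 54600)/54600 = 8.1575.
Solve 500000/(1 + 8.1575·e^(−0.53t)) = 424000: 1 + 8.1575·e^(−0.53t) = 1.1792, so e^(−0.53t) = 0.021973.
−0.53·t = ln(0.021973) = -3.8179, so t = 3.8179/0.53 = 7.2037.

7.20 hours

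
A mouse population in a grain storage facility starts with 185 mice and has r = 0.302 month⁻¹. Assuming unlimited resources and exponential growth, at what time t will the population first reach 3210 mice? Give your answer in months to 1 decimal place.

Set N₀·e^(rt) = 3210: e^(0.302·t) = 3210/185 = 17.351.
0.302·t = ln(17.351) = 2.8537, so t = 2.8537/0.302 = 9.4492.

9.4 months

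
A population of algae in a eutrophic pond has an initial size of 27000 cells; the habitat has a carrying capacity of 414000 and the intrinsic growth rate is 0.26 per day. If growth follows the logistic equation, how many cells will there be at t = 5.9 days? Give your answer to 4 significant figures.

101200 cells

A = (K − N₀)/N₀ = (414000 − 27000)/27000 = 14.333.
N(t) = K/(1 + A·e^(−rt)) = 414000/(1 + 14.333×e^(−0.26×5.9)).
e^(−1.534) = 0.21567; denominator = 1 + 14.333×0.21567 = 4.0913.
N = 414000/4.0913 = 101191.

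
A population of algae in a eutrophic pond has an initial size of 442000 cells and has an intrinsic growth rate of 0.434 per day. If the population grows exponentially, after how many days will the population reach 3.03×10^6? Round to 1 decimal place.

Set N₀·e^(rt) = 3.03×10^6: e^(0.434·t) = 3.03×10^6/442000 = 6.8552.
0.434·t = ln(6.8552) = 1.925, so t = 1.925/0.434 = 4.4355.

4.4 days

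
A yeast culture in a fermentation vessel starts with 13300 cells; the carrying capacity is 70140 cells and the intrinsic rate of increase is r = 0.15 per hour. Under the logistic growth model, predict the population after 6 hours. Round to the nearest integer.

A = (K − N₀)/N₀ = (70140 − 13300)/13300 = 4.2737.
N(t) = K/(1 + A·e^(−rt)) = 70140/(1 + 4.2737×e^(−0.15×6)).
e^(−0.9) = 0.40657; denominator = 1 + 4.2737×0.40657 = 2.7376.
N = 70140/2.7376 = 25621.4.

25621 cells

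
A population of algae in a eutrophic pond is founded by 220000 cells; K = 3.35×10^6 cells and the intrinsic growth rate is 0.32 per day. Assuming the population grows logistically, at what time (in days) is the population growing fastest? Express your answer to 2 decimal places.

8.30 days

Logistic growth is fastest at N = K/2 = 1.675×10^6.
A = (K − N₀)/N₀ = 14.227. Set K/(1 + A·e^(−rt)) = K/2 → A·e^(−rt) = 1.
e^(−0.32t) = 1/14.227 = 0.0702875, so t = ln(14.227)/0.32 = 2.6552/0.32 = 8.2974.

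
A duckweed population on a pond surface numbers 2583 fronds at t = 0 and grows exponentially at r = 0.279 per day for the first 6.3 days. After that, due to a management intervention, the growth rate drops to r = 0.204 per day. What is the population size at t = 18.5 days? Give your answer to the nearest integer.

Phase 1: N(6.3) = 2583·e^(0.279×6.3) = 2583·e^1.758 = 14979.
Phase 2 runs for 18.5 − 6.3 = 12.2 days at r = 0.204.
N(18.5) = 14979·e^(0.204×12.2) = 14979·e^2.489 = 180450.

180450 fronds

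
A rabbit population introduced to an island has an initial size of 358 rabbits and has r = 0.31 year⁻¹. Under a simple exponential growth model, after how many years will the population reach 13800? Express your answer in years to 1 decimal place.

11.8 years

Set N₀·e^(rt) = 13800: e^(0.31·t) = 13800/358 = 38.547.
0.31·t = ln(38.547) = 3.6519, so t = 3.6519/0.31 = 11.78.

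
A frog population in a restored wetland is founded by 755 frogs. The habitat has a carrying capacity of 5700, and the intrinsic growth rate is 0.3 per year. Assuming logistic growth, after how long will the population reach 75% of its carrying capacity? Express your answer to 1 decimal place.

9.9 years

A = (K − N₀)/N₀ = (5700 − 755)/755 = 6.5497.
Solve 5700/(1 + 6.5497·e^(−0.3t)) = 4275: 1 + 6.5497·e^(−0.3t) = 1.3333, so e^(−0.3t) = 0.0508932.
−0.3·t = ln(0.0508932) = -2.978, so t = 2.978/0.3 = 9.9268.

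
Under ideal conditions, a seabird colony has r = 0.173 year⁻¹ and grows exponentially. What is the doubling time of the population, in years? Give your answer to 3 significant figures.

4.01 years

Doubling time t_d = ln(2)/r = 0.6931/0.173 = 4.0066.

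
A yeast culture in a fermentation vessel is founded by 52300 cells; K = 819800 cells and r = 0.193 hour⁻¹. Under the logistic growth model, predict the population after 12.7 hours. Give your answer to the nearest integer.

A = (K − N₀)/N₀ = (819800 − 52300)/52300 = 14.675.
N(t) = K/(1 + A·e^(−rt)) = 819800/(1 + 14.675×e^(−0.193×12.7)).
e^(−2.451) = 0.086199; denominator = 1 + 14.675×0.086199 = 2.265.
N = 819800/2.265 = 361949.

361949 cells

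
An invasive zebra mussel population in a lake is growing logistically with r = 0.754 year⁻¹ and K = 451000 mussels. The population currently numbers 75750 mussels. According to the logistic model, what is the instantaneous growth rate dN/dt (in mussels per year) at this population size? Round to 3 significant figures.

47500 mussels per year

dN/dt = rN(1 − N/K) = 0.754 × 75750 × (1 − 75750/451000).
1 − 75750/451000 = 0.83204; dN/dt = 0.754 × 75750 × 0.83204 = 47522.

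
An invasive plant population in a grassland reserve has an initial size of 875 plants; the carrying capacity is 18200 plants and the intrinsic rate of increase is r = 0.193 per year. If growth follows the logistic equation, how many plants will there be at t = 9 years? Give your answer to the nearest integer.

4057 plants

A = (K − N₀)/N₀ = (18200 − 875)/875 = 19.8.
N(t) = K/(1 + A·e^(−rt)) = 18200/(1 + 19.8×e^(−0.193×9)).
e^(−1.737) = 0.17605; denominator = 1 + 19.8×0.17605 = 4.4857.
N = 18200/4.4857 = 4057.3.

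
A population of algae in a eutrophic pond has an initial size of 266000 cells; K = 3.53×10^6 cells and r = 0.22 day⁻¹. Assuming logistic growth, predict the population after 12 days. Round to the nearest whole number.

A = (K − N₀)/N₀ = (3.53×10^6 − 266000)/266000 = 12.271.
N(t) = K/(1 + A·e^(−rt)) = 3.53×10^6/(1 + 12.271×e^(−0.22×12)).
e^(−2.64) = 0.071361; denominator = 1 + 12.271×0.071361 = 1.8757.
N = 3.53×10^6/1.8757 = 1.882013×10^6.

1882013 cells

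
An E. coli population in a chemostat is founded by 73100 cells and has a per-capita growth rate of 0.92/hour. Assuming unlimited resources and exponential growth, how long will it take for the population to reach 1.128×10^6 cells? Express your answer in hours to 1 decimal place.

3.0 hours

Set N₀·e^(rt) = 1.128×10^6: e^(0.92·t) = 1.128×10^6/73100 = 15.431.
0.92·t = ln(15.431) = 2.7364, so t = 2.7364/0.92 = 2.9743.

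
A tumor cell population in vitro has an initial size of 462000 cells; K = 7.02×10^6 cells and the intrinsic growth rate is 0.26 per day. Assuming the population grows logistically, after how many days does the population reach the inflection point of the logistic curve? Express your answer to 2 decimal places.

10.20 days

Logistic growth is fastest at N = K/2 = 3.51×10^6.
A = (K − N₀)/N₀ = 14.195. Set K/(1 + A·e^(−rt)) = K/2 → A·e^(−rt) = 1.
e^(−0.26t) = 1/14.195 = 0.0704483, so t = ln(14.195)/0.26 = 2.6529/0.26 = 10.203.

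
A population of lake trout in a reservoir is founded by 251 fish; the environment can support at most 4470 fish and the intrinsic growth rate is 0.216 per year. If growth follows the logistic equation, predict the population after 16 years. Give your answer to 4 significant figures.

2921 fish

A = (K − N₀)/N₀ = (4470 − 251)/251 = 16.809.
N(t) = K/(1 + A·e^(−rt)) = 4470/(1 + 16.809×e^(−0.216×16)).
e^(−3.456) = 0.031556; denominator = 1 + 16.809×0.031556 = 1.5304.
N = 4470/1.5304 = 2920.78.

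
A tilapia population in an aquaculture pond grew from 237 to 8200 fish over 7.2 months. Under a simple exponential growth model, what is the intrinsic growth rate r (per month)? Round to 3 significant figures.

0.492 per month

From N(t) = N₀·e^(rt): e^(r·7.2) = 8200/237 = 34.599.
r·7.2 = ln(34.599) = 3.5438, so r = 3.5438/7.2 = 0.4922.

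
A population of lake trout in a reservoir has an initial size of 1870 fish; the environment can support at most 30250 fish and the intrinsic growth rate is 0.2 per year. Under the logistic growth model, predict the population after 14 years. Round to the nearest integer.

15732 fish

A = (K − N₀)/N₀ = (30250 − 1870)/1870 = 15.176.
N(t) = K/(1 + A·e^(−rt)) = 30250/(1 + 15.176×e^(−0.2×14)).
e^(−2.8) = 0.06081; denominator = 1 + 15.176×0.06081 = 1.9229.
N = 30250/1.9229 = 15731.6.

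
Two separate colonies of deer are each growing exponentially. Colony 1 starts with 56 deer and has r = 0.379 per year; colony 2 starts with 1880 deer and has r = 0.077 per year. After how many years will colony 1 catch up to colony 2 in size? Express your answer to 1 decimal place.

Set 56·e^(0.379t) = 1880·e^(0.077t).
e^((0.379 − 0.077)t) = 1880/56 → e^(0.302·t) = 33.571.
0.302·t = ln(33.571) = 3.5137, so t = 3.5137/0.302 = 11.635.

11.6 years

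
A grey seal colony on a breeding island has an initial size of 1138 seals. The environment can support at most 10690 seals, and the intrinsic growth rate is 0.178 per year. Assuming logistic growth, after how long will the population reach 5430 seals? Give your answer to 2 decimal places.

A = (K − N₀)/N₀ = (10690 − 1138)/1138 = 8.3937.
Solve 10690/(1 + 8.3937·e^(−0.178t)) = 5430: 1 + 8.3937·e^(−0.178t) = 1.9687, so e^(−0.178t) = 0.115407.
−0.178·t = ln(0.115407) = -2.1593, so t = 2.1593/0.178 = 12.131.

12.13 years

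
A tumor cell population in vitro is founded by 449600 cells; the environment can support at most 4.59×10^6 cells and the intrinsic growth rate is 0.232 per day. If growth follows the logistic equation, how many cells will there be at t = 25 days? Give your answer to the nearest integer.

4465498 cells

A = (K − N₀)/N₀ = (4.59×10^6 − 449600)/449600 = 9.2091.
N(t) = K/(1 + A·e^(−rt)) = 4.59×10^6/(1 + 9.2091×e^(−0.232×25)).
e^(−5.8) = 0.0030276; denominator = 1 + 9.2091×0.0030276 = 1.0279.
N = 4.59×10^6/1.0279 = 4.465498×10^6.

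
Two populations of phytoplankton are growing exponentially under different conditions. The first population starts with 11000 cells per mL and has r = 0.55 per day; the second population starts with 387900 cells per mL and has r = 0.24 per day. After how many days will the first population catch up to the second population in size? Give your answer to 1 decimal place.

11.5 days

Set 11000·e^(0.55t) = 387900·e^(0.24t).
e^((0.55 − 0.24)t) = 387900/11000 → e^(0.31·t) = 35.264.
0.31·t = ln(35.264) = 3.5629, so t = 3.5629/0.31 = 11.493.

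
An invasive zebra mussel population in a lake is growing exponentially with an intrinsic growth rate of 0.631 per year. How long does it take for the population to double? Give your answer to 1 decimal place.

1.1 years

Doubling time t_d = ln(2)/r = 0.6931/0.631 = 1.0985.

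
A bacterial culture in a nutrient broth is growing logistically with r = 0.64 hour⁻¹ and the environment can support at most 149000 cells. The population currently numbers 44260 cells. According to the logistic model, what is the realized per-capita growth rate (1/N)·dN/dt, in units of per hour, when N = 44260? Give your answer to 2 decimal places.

(1/N)·dN/dt = r(1 − N/K) = 0.64 × (1 − 44260/149000).
= 0.64 × 0.70295 = 0.44989.

0.45 per hour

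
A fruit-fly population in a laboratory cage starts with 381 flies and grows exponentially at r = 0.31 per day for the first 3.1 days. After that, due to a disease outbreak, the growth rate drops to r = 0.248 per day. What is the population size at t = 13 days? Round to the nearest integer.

11603 flies

Phase 1: N(3.1) = 381·e^(0.31×3.1) = 381·e^0.961 = 996.052.
Phase 2 runs for 13 − 3.1 = 9.9 days at r = 0.248.
N(13) = 996.052·e^(0.248×9.9) = 996.052·e^2.455 = 11602.8.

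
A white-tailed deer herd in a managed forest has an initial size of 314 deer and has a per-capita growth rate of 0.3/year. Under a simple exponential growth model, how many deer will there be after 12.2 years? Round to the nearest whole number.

12202 deer

N(t) = N₀·e^(rt) = 314 × e^(0.3×12.2) = 314 × e^3.66.
e^3.66 ≈ 38.861, so N ≈ 314 × 38.861 = 12202.5.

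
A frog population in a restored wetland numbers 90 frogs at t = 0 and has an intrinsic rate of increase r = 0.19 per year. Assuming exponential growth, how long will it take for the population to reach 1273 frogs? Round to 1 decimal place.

Set N₀·e^(rt) = 1273: e^(0.19·t) = 1273/90 = 14.144.
0.19·t = ln(14.144) = 2.6493, so t = 2.6493/0.19 = 13.944.

13.9 years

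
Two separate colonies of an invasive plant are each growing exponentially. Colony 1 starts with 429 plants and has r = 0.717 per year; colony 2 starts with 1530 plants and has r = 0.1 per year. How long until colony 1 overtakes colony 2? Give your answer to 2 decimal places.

Set 429·e^(0.717t) = 1530·e^(0.1t).
e^((0.717 − 0.1)t) = 1530/429 → e^(0.617·t) = 3.5664.
0.617·t = ln(3.5664) = 1.2716, so t = 1.2716/0.617 = 2.0609.

2.06 years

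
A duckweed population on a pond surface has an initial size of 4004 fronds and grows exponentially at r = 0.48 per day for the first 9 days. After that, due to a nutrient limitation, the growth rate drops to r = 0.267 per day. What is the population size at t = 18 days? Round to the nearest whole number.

3328556 fronds

Phase 1: N(9) = 4004·e^(0.48×9) = 4004·e^4.32 = 301055.
Phase 2 runs for 18 − 9 = 9 days at r = 0.267.
N(18) = 301055·e^(0.267×9) = 301055·e^2.403 = 3.328556×10^6.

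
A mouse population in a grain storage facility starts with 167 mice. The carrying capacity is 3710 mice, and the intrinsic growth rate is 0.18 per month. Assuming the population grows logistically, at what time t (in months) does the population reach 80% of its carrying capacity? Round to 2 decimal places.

24.67 months

A = (K − N₀)/N₀ = (3710 − 167)/167 = 21.216.
Solve 3710/(1 + 21.216·e^(−0.18t)) = 2968: 1 + 21.216·e^(−0.18t) = 1.25, so e^(−0.18t) = 0.0117838.
−0.18·t = ln(0.0117838) = -4.441, so t = 4.441/0.18 = 24.672.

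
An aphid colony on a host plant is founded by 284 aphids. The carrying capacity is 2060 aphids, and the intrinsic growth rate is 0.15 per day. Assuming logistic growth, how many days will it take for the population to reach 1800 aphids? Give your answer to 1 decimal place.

A = (K − N₀)/N₀ = (2060 − 284)/284 = 6.2535.
Solve 2060/(1 + 6.2535·e^(−0.15t)) = 1800: 1 + 6.2535·e^(−0.15t) = 1.1444, so e^(−0.15t) = 0.0230981.
−0.15·t = ln(0.0230981) = -3.768, so t = 3.768/0.15 = 25.12.

25.1 days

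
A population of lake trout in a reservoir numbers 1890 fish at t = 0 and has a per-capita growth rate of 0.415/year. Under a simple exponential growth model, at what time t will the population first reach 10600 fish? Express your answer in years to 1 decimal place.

Set N₀·e^(rt) = 10600: e^(0.415·t) = 10600/1890 = 5.6085.
0.415·t = ln(5.6085) = 1.7243, so t = 1.7243/0.415 = 4.1549.

4.2 years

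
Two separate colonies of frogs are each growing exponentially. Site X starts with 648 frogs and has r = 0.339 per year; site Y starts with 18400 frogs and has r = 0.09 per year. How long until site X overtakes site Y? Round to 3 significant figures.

13.4 years

Set 648·e^(0.339t) = 18400·e^(0.09t).
e^((0.339 − 0.09)t) = 18400/648 → e^(0.249·t) = 28.395.
0.249·t = ln(28.395) = 3.3462, so t = 3.3462/0.249 = 13.439.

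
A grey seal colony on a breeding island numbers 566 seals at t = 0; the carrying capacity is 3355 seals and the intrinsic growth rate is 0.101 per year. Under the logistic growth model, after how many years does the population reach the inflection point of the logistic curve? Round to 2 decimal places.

15.79 years

Logistic growth is fastest at N = K/2 = 1677.5.
A = (K − N₀)/N₀ = 4.9276. Set K/(1 + A·e^(−rt)) = K/2 → A·e^(−rt) = 1.
e^(−0.101t) = 1/4.9276 = 0.20294, so t = ln(4.9276)/0.101 = 1.5948/0.101 = 15.791.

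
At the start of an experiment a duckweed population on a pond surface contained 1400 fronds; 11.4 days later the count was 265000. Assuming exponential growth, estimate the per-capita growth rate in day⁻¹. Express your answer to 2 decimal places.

From N(t) = N₀·e^(rt): e^(r·11.4) = 265000/1400 = 189.29.
r·11.4 = ln(189.29) = 5.2433, so r = 5.2433/11.4 = 0.45993.

0.46 per day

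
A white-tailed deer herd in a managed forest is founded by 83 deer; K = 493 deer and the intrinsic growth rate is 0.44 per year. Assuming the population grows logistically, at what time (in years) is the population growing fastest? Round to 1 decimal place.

3.6 years

Logistic growth is fastest at N = K/2 = 246.5.
A = (K − N₀)/N₀ = 4.9398. Set K/(1 + A·e^(−rt)) = K/2 → A·e^(−rt) = 1.
e^(−0.44t) = 1/4.9398 = 0.202439, so t = ln(4.9398)/0.44 = 1.5973/0.44 = 3.6303.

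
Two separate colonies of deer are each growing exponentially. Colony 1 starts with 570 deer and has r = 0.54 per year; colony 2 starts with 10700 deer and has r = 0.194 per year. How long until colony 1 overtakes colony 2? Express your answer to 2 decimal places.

Set 570·e^(0.54t) = 10700·e^(0.194t).
e^((0.54 − 0.194)t) = 10700/570 → e^(0.346·t) = 18.772.
0.346·t = ln(18.772) = 2.9324, so t = 2.9324/0.346 = 8.475.

8.48 years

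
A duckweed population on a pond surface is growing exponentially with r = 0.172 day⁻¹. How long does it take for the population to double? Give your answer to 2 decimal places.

Doubling time t_d = ln(2)/r = 0.6931/0.172 = 4.0299.

4.03 days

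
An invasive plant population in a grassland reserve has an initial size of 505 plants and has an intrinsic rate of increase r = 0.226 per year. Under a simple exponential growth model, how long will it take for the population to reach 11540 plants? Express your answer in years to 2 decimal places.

Set N₀·e^(rt) = 11540: e^(0.226·t) = 11540/505 = 22.851.
0.226·t = ln(22.851) = 3.129, so t = 3.129/0.226 = 13.845.

13.85 years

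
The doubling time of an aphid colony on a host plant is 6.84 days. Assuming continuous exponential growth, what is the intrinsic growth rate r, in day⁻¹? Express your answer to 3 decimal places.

r = ln(2)/t_d = 0.6931/6.84 = 0.10134.

0.101 per day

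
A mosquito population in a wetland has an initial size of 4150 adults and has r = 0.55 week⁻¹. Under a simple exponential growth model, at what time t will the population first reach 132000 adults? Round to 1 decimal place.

Set N₀·e^(rt) = 132000: e^(0.55·t) = 132000/4150 = 31.807.
0.55·t = ln(31.807) = 3.4597, so t = 3.4597/0.55 = 6.2904.

6.3 weeks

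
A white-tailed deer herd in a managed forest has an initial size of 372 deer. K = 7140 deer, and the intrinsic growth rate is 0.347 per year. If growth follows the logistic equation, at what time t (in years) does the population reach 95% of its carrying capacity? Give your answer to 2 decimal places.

16.85 years

A = (K − N₀)/N₀ = (7140 − 372)/372 = 18.194.
Solve 7140/(1 + 18.194·e^(−0.347t)) = 6783: 1 + 18.194·e^(−0.347t) = 1.0526, so e^(−0.347t) = 0.00289287.
−0.347·t = ln(0.00289287) = -5.8455, so t = 5.8455/0.347 = 16.846.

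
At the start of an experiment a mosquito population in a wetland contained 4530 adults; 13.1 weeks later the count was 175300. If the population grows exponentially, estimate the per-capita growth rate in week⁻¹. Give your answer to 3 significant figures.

0.279 per week

From N(t) = N₀·e^(rt): e^(r·13.1) = 175300/4530 = 38.698.
r·13.1 = ln(38.698) = 3.6558, so r = 3.6558/13.1 = 0.27907.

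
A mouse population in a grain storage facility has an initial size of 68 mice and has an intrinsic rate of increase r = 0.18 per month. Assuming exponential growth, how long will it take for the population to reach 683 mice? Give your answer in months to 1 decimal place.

12.8 months

Set N₀·e^(rt) = 683: e^(0.18·t) = 683/68 = 10.044.
0.18·t = ln(10.044) = 2.307, so t = 2.307/0.18 = 12.817.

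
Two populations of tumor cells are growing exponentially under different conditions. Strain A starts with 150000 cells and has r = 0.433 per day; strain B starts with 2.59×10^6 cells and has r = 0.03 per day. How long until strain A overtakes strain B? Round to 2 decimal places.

Set 150000·e^(0.433t) = 2.59×10^6·e^(0.03t).
e^((0.433 − 0.03)t) = 2.59×10^6/150000 → e^(0.403·t) = 17.267.
0.403·t = ln(17.267) = 2.8488, so t = 2.8488/0.403 = 7.0689.

7.07 days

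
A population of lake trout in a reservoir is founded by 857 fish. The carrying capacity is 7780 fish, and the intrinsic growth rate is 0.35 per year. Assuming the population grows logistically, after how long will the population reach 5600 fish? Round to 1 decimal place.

8.7 years

A = (K − N₀)/N₀ = (7780 − 857)/857 = 8.0782.
Solve 7780/(1 + 8.0782·e^(−0.35t)) = 5600: 1 + 8.0782·e^(−0.35t) = 1.3893, so e^(−0.35t) = 0.0481898.
−0.35·t = ln(0.0481898) = -3.0326, so t = 3.0326/0.35 = 8.6646.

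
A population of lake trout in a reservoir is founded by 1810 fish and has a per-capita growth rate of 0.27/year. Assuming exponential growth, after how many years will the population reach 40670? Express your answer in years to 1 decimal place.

11.5 years

Set N₀·e^(rt) = 40670: e^(0.27·t) = 40670/1810 = 22.47.
0.27·t = ln(22.47) = 3.1122, so t = 3.1122/0.27 = 11.527.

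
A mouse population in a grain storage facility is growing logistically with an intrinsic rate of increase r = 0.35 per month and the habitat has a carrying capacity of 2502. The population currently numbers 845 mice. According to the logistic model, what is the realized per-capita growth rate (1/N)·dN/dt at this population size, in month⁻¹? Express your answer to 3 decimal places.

0.232 per month

(1/N)·dN/dt = r(1 − N/K) = 0.35 × (1 − 845/2502).
= 0.35 × 0.66227 = 0.23179.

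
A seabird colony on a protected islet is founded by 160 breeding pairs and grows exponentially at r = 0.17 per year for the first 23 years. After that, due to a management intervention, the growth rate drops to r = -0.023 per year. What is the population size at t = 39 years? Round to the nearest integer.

5526 breeding pairs

Phase 1: N(23) = 160·e^(0.17×23) = 160·e^3.91 = 7983.83.
Phase 2 runs for 39 − 23 = 16 years at r = -0.023.
N(39) = 7983.83·e^(-0.023×16) = 7983.83·e^-0.368 = 5525.75.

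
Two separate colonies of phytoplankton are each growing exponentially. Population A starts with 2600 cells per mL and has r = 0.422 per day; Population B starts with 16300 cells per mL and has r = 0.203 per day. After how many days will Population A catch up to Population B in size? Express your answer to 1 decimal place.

Set 2600·e^(0.422t) = 16300·e^(0.203t).
e^((0.422 − 0.203)t) = 16300/2600 → e^(0.219·t) = 6.2692.
0.219·t = ln(6.2692) = 1.8357, so t = 1.8357/0.219 = 8.382.

8.4 days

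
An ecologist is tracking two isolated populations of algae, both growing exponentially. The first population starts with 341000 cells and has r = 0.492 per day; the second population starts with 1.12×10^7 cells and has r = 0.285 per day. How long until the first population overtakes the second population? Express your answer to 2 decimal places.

16.87 days

Set 341000·e^(0.492t) = 1.12×10^7·e^(0.285t).
e^((0.492 − 0.285)t) = 1.12×10^7/341000 → e^(0.207·t) = 32.845.
0.207·t = ln(32.845) = 3.4918, so t = 3.4918/0.207 = 16.869.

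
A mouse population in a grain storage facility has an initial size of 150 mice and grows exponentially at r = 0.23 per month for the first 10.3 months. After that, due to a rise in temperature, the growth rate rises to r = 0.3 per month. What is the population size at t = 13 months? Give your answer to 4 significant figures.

Phase 1: N(10.3) = 150·e^(0.23×10.3) = 150·e^2.369 = 1603.01.
Phase 2 runs for 13 − 10.3 = 2.7 months at r = 0.3.
N(13) = 1603.01·e^(0.3×2.7) = 1603.01·e^0.81 = 3603.41.

3603 mice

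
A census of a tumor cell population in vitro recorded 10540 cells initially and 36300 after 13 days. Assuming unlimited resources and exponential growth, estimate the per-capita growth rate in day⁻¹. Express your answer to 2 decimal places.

0.10 per day

From N(t) = N₀·e^(rt): e^(r·13) = 36300/10540 = 3.444.
r·13 = ln(3.444) = 1.2366, so r = 1.2366/13 = 0.095126.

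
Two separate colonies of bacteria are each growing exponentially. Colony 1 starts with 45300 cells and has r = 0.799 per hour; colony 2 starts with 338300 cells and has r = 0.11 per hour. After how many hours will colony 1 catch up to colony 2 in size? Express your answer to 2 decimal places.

Set 45300·e^(0.799t) = 338300·e^(0.11t).
e^((0.799 − 0.11)t) = 338300/45300 → e^(0.689·t) = 7.468.
0.689·t = ln(7.468) = 2.0106, so t = 2.0106/0.689 = 2.9182.

2.92 hours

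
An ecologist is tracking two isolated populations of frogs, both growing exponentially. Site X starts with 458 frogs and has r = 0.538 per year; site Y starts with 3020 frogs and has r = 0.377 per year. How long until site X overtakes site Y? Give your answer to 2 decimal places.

11.72 years

Set 458·e^(0.538t) = 3020·e^(0.377t).
e^((0.538 − 0.377)t) = 3020/458 → e^(0.161·t) = 6.5939.
0.161·t = ln(6.5939) = 1.8861, so t = 1.8861/0.161 = 11.715.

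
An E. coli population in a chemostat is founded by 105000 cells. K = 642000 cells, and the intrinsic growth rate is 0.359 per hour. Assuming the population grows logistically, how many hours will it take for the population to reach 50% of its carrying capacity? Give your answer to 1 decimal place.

4.5 hours

A = (K − N₀)/N₀ = (642000 − 105000)/105000 = 5.1143.
Solve 642000/(1 + 5.1143·e^(−0.359t)) = 321000: 1 + 5.1143·e^(−0.359t) = 2, so e^(−0.359t) = 0.195531.
−0.359·t = ln(0.195531) = -1.632, so t = 1.632/0.359 = 4.5461.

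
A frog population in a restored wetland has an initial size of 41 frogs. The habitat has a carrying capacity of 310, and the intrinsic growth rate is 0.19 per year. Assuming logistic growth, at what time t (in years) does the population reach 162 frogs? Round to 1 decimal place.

A = (K − N₀)/N₀ = (310 − 41)/41 = 6.561.
Solve 310/(1 + 6.561·e^(−0.19t)) = 162: 1 + 6.561·e^(−0.19t) = 1.9136, so e^(−0.19t) = 0.139245.
−0.19·t = ln(0.139245) = -1.9715, so t = 1.9715/0.19 = 10.376.

10.4 years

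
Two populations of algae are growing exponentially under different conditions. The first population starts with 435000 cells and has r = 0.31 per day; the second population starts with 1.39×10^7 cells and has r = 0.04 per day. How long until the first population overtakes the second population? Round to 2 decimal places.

Set 435000·e^(0.31t) = 1.39×10^7·e^(0.04t).
e^((0.31 − 0.04)t) = 1.39×10^7/435000 → e^(0.27·t) = 31.954.
0.27·t = ln(31.954) = 3.4643, so t = 3.4643/0.27 = 12.831.

12.83 days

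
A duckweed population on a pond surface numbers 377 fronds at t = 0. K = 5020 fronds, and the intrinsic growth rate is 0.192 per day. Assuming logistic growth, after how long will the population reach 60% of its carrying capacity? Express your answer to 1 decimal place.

15.2 days

A = (K − N₀)/N₀ = (5020 − 377)/377 = 12.316.
Solve 5020/(1 + 12.316·e^(−0.192t)) = 3012: 1 + 12.316·e^(−0.192t) = 1.6667, so e^(−0.192t) = 0.0541317.
−0.192·t = ln(0.0541317) = -2.9163, so t = 2.9163/0.192 = 15.189.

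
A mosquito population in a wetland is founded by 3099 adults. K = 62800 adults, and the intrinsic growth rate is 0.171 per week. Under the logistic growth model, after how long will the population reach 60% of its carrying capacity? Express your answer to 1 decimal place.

19.7 weeks

A = (K − N₀)/N₀ = (62800 − 3099)/3099 = 19.265.
Solve 62800/(1 + 19.265·e^(−0.171t)) = 37680: 1 + 19.265·e^(−0.171t) = 1.6667, so e^(−0.171t) = 0.0346058.
−0.171·t = ln(0.0346058) = -3.3637, so t = 3.3637/0.171 = 19.671.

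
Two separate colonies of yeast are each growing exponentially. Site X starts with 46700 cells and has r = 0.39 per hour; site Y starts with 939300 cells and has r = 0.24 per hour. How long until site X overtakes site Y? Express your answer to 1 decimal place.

Set 46700·e^(0.39t) = 939300·e^(0.24t).
e^((0.39 − 0.24)t) = 939300/46700 → e^(0.15·t) = 20.113.
0.15·t = ln(20.113) = 3.0014, so t = 3.0014/0.15 = 20.009.

20.0 hours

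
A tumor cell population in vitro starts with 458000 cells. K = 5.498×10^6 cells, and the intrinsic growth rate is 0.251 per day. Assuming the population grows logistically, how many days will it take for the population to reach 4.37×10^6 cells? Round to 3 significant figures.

A = (K − N₀)/N₀ = (5.498×10^6 − 458000)/458000 = 11.004.
Solve 5.498×10^6/(1 + 11.004·e^(−0.251t)) = 4.37×10^6: 1 + 11.004·e^(−0.251t) = 1.2581, so e^(−0.251t) = 0.0234565.
−0.251·t = ln(0.0234565) = -3.7526, so t = 3.7526/0.251 = 14.951.

15.0 days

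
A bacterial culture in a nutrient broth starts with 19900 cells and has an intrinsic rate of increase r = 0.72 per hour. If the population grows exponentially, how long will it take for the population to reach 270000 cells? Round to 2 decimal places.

3.62 hours

Set N₀·e^(rt) = 270000: e^(0.72·t) = 270000/19900 = 13.568.
0.72·t = ln(13.568) = 2.6077, so t = 2.6077/0.72 = 3.6218.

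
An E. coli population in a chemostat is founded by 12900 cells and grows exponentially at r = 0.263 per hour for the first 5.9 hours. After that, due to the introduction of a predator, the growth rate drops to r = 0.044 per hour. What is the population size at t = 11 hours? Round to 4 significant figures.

76200 cells

Phase 1: N(5.9) = 12900·e^(0.263×5.9) = 12900·e^1.552 = 60881.4.
Phase 2 runs for 11 − 5.9 = 5.1 hours at r = 0.044.
N(11) = 60881.4·e^(0.044×5.1) = 60881.4·e^0.2244 = 76197.4.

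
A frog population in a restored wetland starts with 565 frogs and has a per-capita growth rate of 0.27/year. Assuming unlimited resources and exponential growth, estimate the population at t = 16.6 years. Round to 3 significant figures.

N(t) = N₀·e^(rt) = 565 × e^(0.27×16.6) = 565 × e^4.482.
e^4.482 ≈ 88.411, so N ≈ 565 × 88.411 = 49952.4.

50000 frogs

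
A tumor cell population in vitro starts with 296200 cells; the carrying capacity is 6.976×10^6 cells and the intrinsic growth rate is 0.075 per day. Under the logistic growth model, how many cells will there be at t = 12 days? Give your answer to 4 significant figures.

A = (K − N₀)/N₀ = (6.976×10^6 − 296200)/296200 = 22.552.
N(t) = K/(1 + A·e^(−rt)) = 6.976×10^6/(1 + 22.552×e^(−0.075×12)).
e^(−0.9) = 0.40657; denominator = 1 + 22.552×0.40657 = 10.169.
N = 6.976×10^6/10.169 = 686019.

686000 cells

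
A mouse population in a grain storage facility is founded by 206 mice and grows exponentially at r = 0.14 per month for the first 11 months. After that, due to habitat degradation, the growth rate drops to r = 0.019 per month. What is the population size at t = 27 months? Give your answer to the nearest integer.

1302 mice

Phase 1: N(11) = 206·e^(0.14×11) = 206·e^1.54 = 960.906.
Phase 2 runs for 27 − 11 = 16 months at r = 0.019.
N(27) = 960.906·e^(0.019×16) = 960.906·e^0.304 = 1302.29.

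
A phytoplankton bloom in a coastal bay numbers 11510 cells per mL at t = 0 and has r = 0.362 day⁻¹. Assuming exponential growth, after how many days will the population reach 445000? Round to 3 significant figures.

Set N₀·e^(rt) = 445000: e^(0.362·t) = 445000/11510 = 38.662.
0.362·t = ln(38.662) = 3.6549, so t = 3.6549/0.362 = 10.096.

10.1 days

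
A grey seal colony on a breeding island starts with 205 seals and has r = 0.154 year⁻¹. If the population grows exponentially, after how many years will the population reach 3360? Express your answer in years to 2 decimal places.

Set N₀·e^(rt) = 3360: e^(0.154·t) = 3360/205 = 16.39.
0.154·t = ln(16.39) = 2.7967, so t = 2.7967/0.154 = 18.16.

18.16 years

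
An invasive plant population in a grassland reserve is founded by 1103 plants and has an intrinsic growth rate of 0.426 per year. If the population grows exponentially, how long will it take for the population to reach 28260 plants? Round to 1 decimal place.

7.6 years

Set N₀·e^(rt) = 28260: e^(0.426·t) = 28260/1103 = 25.621.
0.426·t = ln(25.621) = 3.2434, so t = 3.2434/0.426 = 7.6136.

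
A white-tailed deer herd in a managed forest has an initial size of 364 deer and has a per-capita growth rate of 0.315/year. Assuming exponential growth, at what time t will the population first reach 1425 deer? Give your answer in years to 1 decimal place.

Set N₀·e^(rt) = 1425: e^(0.315·t) = 1425/364 = 3.9148.
0.315·t = ln(3.9148) = 1.3648, so t = 1.3648/0.315 = 4.3326.

4.3 years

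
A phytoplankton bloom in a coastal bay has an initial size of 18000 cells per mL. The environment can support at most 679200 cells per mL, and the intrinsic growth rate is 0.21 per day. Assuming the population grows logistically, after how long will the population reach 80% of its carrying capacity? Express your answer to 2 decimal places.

A = (K − N₀)/N₀ = (679200 − 18000)/18000 = 36.733.
Solve 679200/(1 + 36.733·e^(−0.21t)) = 543360: 1 + 36.733·e^(−0.21t) = 1.25, so e^(−0.21t) = 0.00680581.
−0.21·t = ln(0.00680581) = -4.99, so t = 4.99/0.21 = 23.762.

23.76 days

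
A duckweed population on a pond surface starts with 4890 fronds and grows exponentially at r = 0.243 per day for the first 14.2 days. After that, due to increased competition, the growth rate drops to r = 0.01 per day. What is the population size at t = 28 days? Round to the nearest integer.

176937 fronds

Phase 1: N(14.2) = 4890·e^(0.243×14.2) = 4890·e^3.451 = 154129.
Phase 2 runs for 28 − 14.2 = 13.8 days at r = 0.01.
N(28) = 154129·e^(0.01×13.8) = 154129·e^0.138 = 176937.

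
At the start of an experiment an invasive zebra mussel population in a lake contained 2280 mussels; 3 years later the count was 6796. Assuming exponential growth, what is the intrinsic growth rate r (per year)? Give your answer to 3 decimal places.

0.364 per year

From N(t) = N₀·e^(rt): e^(r·3) = 6796/2280 = 2.9807.
r·3 = ln(2.9807) = 1.0922, so r = 1.0922/3 = 0.36405.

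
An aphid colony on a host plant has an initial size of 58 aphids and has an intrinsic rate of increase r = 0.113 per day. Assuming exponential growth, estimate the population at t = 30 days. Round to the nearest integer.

N(t) = N₀·e^(rt) = 58 × e^(0.113×30) = 58 × e^3.39.
e^3.39 ≈ 29.666, so N ≈ 58 × 29.666 = 1720.63.

1721 aphids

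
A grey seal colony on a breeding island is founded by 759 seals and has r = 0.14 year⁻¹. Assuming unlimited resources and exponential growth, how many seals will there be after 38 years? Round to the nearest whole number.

155127 seals

N(t) = N₀·e^(rt) = 759 × e^(0.14×38) = 759 × e^5.32.
e^5.32 ≈ 204.38, so N ≈ 759 × 204.38 = 155127.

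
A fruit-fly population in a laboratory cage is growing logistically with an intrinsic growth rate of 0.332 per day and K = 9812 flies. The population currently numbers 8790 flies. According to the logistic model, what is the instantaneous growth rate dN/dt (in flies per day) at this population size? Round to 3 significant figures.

dN/dt = rN(1 − N/K) = 0.332 × 8790 × (1 − 8790/9812).
1 − 8790/9812 = 0.10416; dN/dt = 0.332 × 8790 × 0.10416 = 303.96.

304 flies per day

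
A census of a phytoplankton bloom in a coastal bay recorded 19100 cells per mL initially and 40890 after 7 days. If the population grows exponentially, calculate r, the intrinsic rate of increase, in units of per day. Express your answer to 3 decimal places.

From N(t) = N₀·e^(rt): e^(r·7) = 40890/19100 = 2.1408.
r·7 = ln(2.1408) = 0.7612, so r = 0.7612/7 = 0.10874.

0.109 per day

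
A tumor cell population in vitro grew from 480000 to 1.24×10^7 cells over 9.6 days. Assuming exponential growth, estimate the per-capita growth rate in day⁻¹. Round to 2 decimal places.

From N(t) = N₀·e^(rt): e^(r·9.6) = 1.24×10^7/480000 = 25.833.
r·9.6 = ln(25.833) = 3.2517, so r = 3.2517/9.6 = 0.33872.

0.34 per day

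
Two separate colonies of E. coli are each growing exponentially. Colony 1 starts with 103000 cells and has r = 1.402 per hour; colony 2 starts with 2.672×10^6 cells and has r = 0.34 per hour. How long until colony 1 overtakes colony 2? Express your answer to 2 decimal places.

3.07 hours

Set 103000·e^(1.402t) = 2.672×10^6·e^(0.34t).
e^((1.402 − 0.34)t) = 2.672×10^6/103000 → e^(1.062·t) = 25.942.
1.062·t = ln(25.942) = 3.2559, so t = 3.2559/1.062 = 3.0658.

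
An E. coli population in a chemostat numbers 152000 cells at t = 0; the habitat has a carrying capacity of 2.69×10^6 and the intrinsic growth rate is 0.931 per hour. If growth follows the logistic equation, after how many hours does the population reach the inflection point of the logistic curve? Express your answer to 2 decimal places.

3.02 hours

Logistic growth is fastest at N = K/2 = 1.345×10^6.
A = (K − N₀)/N₀ = 16.697. Set K/(1 + A·e^(−rt)) = K/2 → A·e^(−rt) = 1.
e^(−0.931t) = 1/16.697 = 0.0598897, so t = ln(16.697)/0.931 = 2.8153/0.931 = 3.0239.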